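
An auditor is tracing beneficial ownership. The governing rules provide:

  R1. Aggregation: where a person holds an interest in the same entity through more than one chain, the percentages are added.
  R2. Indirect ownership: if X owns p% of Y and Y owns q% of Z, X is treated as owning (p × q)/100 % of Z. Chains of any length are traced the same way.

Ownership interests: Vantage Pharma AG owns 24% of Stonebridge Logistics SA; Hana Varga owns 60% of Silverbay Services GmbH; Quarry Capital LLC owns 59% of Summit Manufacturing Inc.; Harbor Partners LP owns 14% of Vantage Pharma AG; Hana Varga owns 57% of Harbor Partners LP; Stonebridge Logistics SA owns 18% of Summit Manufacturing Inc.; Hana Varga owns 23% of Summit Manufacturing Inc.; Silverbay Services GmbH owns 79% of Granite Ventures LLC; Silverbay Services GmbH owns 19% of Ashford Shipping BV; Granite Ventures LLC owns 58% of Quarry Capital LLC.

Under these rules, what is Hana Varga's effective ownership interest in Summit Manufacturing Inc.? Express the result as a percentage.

39.565016%

Chain via Silverbay Services GmbH → Granite Ventures LLC → Quarry Capital LLC (R2): 60% × 79% × 58% × 59% = 16.22028% of Summit Manufacturing Inc.
Chain via Harbor Partners LP → Vantage Pharma AG → Stonebridge Logistics SA (R2): 57% × 14% × 24% × 18% = 0.344736% of Summit Manufacturing Inc.
Direct interest in Summit Manufacturing Inc: 23%.
Aggregating (R1): 16.22028% + 0.344736% + 23% = 39.565016%.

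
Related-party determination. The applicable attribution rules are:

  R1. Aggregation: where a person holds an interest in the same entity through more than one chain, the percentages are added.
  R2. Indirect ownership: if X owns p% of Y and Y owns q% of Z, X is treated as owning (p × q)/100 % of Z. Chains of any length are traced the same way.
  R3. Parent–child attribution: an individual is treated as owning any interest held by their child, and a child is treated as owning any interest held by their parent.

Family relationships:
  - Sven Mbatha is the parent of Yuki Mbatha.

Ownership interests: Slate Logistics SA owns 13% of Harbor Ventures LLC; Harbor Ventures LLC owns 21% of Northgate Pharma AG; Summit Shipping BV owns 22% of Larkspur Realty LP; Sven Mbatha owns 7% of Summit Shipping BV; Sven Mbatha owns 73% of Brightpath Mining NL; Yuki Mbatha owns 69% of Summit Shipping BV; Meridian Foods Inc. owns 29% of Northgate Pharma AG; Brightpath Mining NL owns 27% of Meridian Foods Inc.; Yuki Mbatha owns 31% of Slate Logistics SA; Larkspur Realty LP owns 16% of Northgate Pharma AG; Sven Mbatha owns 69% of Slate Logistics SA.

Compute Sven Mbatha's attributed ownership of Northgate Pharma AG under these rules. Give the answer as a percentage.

11.1211%

By parent–child attribution (R3), Sven Mbatha is treated as also owning Yuki Mbatha's interest in Slate Logistics SA, giving 69% + 31% = 100%.
By parent–child attribution (R3), Sven Mbatha is treated as also owning Yuki Mbatha's interest in Summit Shipping BV, giving 7% + 69% = 76%.
Chain via Slate Logistics SA → Harbor Ventures LLC (R2): 100% × 13% × 21% = 2.73% of Northgate Pharma AG.
Chain via Brightpath Mining NL → Meridian Foods Inc. (R2): 73% × 27% × 29% = 5.7159% of Northgate Pharma AG.
Chain via Summit Shipping BV → Larkspur Realty LP (R2): 76% × 22% × 16% = 2.6752% of Northgate Pharma AG.
Aggregating (R1): 2.73% + 5.7159% + 2.6752% = 11.1211%.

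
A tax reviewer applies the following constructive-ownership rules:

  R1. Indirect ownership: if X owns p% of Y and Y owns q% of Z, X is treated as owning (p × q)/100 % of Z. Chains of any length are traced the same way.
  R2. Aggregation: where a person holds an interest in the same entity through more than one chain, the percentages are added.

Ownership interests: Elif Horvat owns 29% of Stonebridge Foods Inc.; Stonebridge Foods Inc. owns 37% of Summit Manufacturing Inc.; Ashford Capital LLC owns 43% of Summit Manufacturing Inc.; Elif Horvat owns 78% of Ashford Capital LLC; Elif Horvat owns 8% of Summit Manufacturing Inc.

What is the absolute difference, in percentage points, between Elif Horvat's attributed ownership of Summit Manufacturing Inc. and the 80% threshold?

Chain via Stonebridge Foods Inc. (R1): 29% × 37% = 10.73% of Summit Manufacturing Inc.
Chain via Ashford Capital LLC (R1): 78% × 43% = 33.54% of Summit Manufacturing Inc.
Direct interest in Summit Manufacturing Inc: 8%.
Aggregating (R2): 10.73% + 33.54% + 8% = 52.27%.
52.27% falls short of the 80% threshold by 27.73 percentage points.

27.73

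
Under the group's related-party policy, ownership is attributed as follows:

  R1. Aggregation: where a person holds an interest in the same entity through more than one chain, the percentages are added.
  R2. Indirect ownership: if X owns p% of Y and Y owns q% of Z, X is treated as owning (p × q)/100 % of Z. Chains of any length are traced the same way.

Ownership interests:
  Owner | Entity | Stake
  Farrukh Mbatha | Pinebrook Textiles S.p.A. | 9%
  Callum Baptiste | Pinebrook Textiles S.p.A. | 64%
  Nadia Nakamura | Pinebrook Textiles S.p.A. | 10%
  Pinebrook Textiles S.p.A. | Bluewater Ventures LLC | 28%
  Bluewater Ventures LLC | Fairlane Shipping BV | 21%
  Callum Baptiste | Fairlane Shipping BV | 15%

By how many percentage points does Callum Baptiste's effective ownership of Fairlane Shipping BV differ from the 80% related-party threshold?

61.2368

Chain via Pinebrook Textiles S.p.A. → Bluewater Ventures LLC (R2): 64% × 28% × 21% = 3.7632% of Fairlane Shipping BV.
Direct interest in Fairlane Shipping BV: 15%.
Aggregating (R1): 3.7632% + 15% = 18.7632%.
18.7632% falls short of the 80% threshold by 61.2368 percentage points.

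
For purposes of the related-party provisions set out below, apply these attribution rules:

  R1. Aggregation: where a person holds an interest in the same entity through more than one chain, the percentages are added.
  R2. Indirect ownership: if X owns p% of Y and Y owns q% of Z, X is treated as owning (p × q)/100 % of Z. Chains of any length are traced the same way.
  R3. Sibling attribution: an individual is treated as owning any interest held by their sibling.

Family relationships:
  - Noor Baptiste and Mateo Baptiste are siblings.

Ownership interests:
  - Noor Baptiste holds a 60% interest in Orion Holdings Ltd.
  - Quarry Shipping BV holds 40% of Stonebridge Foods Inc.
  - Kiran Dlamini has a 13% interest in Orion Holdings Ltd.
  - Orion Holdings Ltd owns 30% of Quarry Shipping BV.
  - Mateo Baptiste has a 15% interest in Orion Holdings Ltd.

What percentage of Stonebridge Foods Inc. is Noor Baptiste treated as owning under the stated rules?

By sibling attribution (R3), Noor Baptiste is treated as also owning Mateo Baptiste's interest in Orion Holdings Ltd, giving 60% + 15% = 75%.
Chain via Orion Holdings Ltd → Quarry Shipping BV (R2): 75% × 30% × 40% = 9% of Stonebridge Foods Inc.

9%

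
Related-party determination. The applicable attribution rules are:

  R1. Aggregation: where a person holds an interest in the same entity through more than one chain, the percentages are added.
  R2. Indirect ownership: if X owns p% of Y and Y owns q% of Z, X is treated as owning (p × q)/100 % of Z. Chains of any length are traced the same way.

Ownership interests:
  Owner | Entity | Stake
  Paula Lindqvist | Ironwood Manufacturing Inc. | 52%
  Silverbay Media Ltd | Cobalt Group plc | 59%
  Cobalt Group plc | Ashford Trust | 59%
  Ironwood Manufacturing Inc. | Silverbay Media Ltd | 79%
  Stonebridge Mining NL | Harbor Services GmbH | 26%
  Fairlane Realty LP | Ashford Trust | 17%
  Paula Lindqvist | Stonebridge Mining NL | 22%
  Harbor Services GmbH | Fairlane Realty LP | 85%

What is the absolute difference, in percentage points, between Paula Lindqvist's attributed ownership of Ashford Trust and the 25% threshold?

Chain via Ironwood Manufacturing Inc. → Silverbay Media Ltd → Cobalt Group plc (R2): 52% × 79% × 59% × 59% = 14.299948% of Ashford Trust.
Chain via Stonebridge Mining NL → Harbor Services GmbH → Fairlane Realty LP (R2): 22% × 26% × 85% × 17% = 0.82654% of Ashford Trust.
Aggregating (R1): 14.299948% + 0.82654% = 15.126488%.
15.126488% falls short of the 25% threshold by 9.873512 percentage points.

9.873512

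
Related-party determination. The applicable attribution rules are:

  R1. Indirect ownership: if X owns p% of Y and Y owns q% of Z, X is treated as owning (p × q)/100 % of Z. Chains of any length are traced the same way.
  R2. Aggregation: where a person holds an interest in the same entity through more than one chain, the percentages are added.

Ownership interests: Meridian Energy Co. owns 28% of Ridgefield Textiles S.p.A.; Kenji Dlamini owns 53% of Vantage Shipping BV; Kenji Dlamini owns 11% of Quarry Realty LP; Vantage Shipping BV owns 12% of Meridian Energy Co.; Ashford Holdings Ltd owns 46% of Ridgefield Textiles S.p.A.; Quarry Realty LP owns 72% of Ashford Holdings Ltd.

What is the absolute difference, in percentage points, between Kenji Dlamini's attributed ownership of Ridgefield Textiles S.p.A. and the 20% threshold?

Chain via Vantage Shipping BV → Meridian Energy Co. (R1): 53% × 12% × 28% = 1.7808% of Ridgefield Textiles S.p.A.
Chain via Quarry Realty LP → Ashford Holdings Ltd (R1): 11% × 72% × 46% = 3.6432% of Ridgefield Textiles S.p.A.
Aggregating (R2): 1.7808% + 3.6432% = 5.424%.
5.424% falls short of the 20% threshold by 14.576 percentage points.

14.576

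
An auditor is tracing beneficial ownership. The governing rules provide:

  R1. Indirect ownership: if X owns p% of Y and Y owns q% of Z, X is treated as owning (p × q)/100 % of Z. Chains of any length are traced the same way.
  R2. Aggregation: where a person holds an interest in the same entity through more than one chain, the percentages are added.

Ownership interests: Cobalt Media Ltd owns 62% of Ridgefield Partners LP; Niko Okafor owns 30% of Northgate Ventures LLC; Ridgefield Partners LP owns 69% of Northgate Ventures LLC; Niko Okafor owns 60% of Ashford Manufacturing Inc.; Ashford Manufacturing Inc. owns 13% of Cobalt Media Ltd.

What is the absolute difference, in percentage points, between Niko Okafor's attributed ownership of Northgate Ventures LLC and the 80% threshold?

46.66316

Chain via Ashford Manufacturing Inc. → Cobalt Media Ltd → Ridgefield Partners LP (R1): 60% × 13% × 62% × 69% = 3.33684% of Northgate Ventures LLC.
Direct interest in Northgate Ventures LLC: 30%.
Aggregating (R2): 3.33684% + 30% = 33.33684%.
33.33684% falls short of the 80% threshold by 46.66316 percentage points.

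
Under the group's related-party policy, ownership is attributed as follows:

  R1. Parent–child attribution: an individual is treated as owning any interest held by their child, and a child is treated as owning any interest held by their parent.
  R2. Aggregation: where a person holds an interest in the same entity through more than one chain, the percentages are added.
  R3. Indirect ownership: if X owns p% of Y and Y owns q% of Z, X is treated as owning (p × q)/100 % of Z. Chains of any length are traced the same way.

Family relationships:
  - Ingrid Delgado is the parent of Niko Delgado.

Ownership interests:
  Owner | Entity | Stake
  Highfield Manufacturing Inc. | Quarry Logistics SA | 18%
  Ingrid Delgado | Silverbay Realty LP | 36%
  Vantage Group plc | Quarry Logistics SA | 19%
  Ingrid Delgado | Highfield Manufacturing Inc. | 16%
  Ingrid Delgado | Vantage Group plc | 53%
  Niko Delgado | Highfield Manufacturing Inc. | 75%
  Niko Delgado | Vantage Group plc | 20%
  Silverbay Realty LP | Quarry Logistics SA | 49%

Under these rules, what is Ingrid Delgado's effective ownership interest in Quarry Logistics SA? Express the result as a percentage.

47.89%

By parent–child attribution (R1), Ingrid Delgado is treated as also owning Niko Delgado's interest in Vantage Group plc, giving 53% + 20% = 73%.
By parent–child attribution (R1), Ingrid Delgado is treated as also owning Niko Delgado's interest in Highfield Manufacturing Inc, giving 16% + 75% = 91%.
Chain via Vantage Group plc (R3): 73% × 19% = 13.87% of Quarry Logistics SA.
Chain via Silverbay Realty LP (R3): 36% × 49% = 17.64% of Quarry Logistics SA.
Chain via Highfield Manufacturing Inc. (R3): 91% × 18% = 16.38% of Quarry Logistics SA.
Aggregating (R2): 13.87% + 17.64% + 16.38% = 47.89%.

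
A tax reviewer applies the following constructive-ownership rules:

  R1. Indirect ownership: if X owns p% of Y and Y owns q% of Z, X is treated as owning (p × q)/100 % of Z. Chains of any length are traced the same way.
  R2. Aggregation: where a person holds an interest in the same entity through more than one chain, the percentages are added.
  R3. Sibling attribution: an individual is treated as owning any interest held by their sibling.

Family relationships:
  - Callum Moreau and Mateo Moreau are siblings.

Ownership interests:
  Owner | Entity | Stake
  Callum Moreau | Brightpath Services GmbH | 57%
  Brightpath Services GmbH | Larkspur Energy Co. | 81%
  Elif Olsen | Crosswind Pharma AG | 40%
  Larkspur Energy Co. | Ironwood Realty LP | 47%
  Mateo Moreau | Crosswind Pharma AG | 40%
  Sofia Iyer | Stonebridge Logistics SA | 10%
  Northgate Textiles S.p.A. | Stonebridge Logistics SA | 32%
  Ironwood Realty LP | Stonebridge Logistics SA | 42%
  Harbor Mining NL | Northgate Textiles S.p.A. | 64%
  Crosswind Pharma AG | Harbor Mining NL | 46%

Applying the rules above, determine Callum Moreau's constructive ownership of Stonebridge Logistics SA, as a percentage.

12.882278%

By sibling attribution (R3), Callum Moreau is treated as owning Mateo Moreau's 40% interest in Crosswind Pharma AG.
Chain via Brightpath Services GmbH → Larkspur Energy Co. → Ironwood Realty LP (R1): 57% × 81% × 47% × 42% = 9.113958% of Stonebridge Logistics SA.
Chain via Crosswind Pharma AG → Harbor Mining NL → Northgate Textiles S.p.A. (R1): 40% × 46% × 64% × 32% = 3.76832% of Stonebridge Logistics SA.
Aggregating (R2): 9.113958% + 3.76832% = 12.882278%.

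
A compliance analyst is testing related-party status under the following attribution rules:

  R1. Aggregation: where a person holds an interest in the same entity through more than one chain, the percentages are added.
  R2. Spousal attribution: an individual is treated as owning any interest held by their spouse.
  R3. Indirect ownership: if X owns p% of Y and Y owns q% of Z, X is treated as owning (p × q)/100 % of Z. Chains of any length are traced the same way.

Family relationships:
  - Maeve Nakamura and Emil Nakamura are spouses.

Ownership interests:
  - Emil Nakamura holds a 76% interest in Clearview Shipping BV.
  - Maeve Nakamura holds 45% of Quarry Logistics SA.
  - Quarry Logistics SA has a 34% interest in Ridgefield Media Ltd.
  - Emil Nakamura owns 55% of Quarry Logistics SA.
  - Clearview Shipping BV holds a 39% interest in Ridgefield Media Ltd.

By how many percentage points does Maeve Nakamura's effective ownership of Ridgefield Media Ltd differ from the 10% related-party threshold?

By spousal attribution (R2), Maeve Nakamura is treated as also owning Emil Nakamura's interest in Quarry Logistics SA, giving 45% + 55% = 100%.
By spousal attribution (R2), Maeve Nakamura is treated as owning Emil Nakamura's 76% interest in Clearview Shipping BV.
Chain via Quarry Logistics SA (R3): 100% × 34% = 34% of Ridgefield Media Ltd.
Chain via Clearview Shipping BV (R3): 76% × 39% = 29.64% of Ridgefield Media Ltd.
Aggregating (R1): 34% + 29.64% = 63.64%.
63.64% exceeds the 10% threshold by 53.64 percentage points.

53.64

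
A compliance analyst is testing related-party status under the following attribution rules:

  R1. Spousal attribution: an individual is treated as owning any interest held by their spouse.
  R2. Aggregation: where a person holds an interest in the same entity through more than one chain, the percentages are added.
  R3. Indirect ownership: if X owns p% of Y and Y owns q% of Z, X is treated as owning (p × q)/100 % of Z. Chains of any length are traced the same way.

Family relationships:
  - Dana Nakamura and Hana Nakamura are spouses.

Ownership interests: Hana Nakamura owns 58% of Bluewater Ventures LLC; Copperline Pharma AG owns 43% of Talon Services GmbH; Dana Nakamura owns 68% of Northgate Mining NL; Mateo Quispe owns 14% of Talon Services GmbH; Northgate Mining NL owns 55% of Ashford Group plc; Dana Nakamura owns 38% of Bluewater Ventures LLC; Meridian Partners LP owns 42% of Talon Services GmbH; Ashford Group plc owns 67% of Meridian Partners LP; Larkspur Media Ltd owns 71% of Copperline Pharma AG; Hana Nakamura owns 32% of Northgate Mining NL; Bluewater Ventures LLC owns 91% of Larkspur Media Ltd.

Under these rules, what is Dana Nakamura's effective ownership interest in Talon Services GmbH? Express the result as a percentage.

42.148008%

By spousal attribution (R1), Dana Nakamura is treated as also owning Hana Nakamura's interest in Northgate Mining NL, giving 68% + 32% = 100%.
By spousal attribution (R1), Dana Nakamura is treated as also owning Hana Nakamura's interest in Bluewater Ventures LLC, giving 38% + 58% = 96%.
Chain via Northgate Mining NL → Ashford Group plc → Meridian Partners LP (R3): 100% × 55% × 67% × 42% = 15.477% of Talon Services GmbH.
Chain via Bluewater Ventures LLC → Larkspur Media Ltd → Copperline Pharma AG (R3): 96% × 91% × 71% × 43% = 26.671008% of Talon Services GmbH.
Aggregating (R2): 15.477% + 26.671008% = 42.148008%.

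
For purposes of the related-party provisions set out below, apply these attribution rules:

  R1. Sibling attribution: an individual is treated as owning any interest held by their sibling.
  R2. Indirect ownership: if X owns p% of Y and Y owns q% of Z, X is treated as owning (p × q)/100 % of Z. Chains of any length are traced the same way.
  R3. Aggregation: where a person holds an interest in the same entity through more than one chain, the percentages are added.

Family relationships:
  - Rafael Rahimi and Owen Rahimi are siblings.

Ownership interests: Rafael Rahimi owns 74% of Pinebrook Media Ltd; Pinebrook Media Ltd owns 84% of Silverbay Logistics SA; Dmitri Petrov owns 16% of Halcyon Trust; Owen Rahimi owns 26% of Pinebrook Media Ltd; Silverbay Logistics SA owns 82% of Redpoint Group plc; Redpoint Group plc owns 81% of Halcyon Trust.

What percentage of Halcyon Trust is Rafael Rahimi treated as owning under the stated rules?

55.7928%

By sibling attribution (R1), Rafael Rahimi is treated as also owning Owen Rahimi's interest in Pinebrook Media Ltd, giving 74% + 26% = 100%.
Chain via Pinebrook Media Ltd → Silverbay Logistics SA → Redpoint Group plc (R2): 100% × 84% × 82% × 81% = 55.7928% of Halcyon Trust.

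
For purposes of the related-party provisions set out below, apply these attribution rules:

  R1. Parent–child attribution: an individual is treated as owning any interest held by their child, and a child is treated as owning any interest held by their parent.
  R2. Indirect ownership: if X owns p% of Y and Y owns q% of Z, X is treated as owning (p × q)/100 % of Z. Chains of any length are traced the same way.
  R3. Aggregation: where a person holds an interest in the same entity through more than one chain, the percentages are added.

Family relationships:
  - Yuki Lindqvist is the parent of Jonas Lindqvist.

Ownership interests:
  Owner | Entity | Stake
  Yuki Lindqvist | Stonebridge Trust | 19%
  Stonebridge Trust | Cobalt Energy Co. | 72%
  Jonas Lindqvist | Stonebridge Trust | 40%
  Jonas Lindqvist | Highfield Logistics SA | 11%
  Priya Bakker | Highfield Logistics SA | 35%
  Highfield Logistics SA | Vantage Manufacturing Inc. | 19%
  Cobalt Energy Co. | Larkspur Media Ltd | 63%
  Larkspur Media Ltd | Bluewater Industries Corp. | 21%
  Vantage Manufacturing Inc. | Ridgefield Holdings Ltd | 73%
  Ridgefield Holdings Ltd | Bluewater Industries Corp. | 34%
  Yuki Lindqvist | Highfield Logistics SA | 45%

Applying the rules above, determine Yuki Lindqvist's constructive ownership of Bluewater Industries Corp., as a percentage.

By parent–child attribution (R1), Yuki Lindqvist is treated as also owning Jonas Lindqvist's interest in Stonebridge Trust, giving 19% + 40% = 59%.
By parent–child attribution (R1), Yuki Lindqvist is treated as also owning Jonas Lindqvist's interest in Highfield Logistics SA, giving 45% + 11% = 56%.
Chain via Stonebridge Trust → Cobalt Energy Co. → Larkspur Media Ltd (R2): 59% × 72% × 63% × 21% = 5.620104% of Bluewater Industries Corp.
Chain via Highfield Logistics SA → Vantage Manufacturing Inc. → Ridgefield Holdings Ltd (R2): 56% × 19% × 73% × 34% = 2.640848% of Bluewater Industries Corp.
Aggregating (R3): 5.620104% + 2.640848% = 8.260952%.

8.260952%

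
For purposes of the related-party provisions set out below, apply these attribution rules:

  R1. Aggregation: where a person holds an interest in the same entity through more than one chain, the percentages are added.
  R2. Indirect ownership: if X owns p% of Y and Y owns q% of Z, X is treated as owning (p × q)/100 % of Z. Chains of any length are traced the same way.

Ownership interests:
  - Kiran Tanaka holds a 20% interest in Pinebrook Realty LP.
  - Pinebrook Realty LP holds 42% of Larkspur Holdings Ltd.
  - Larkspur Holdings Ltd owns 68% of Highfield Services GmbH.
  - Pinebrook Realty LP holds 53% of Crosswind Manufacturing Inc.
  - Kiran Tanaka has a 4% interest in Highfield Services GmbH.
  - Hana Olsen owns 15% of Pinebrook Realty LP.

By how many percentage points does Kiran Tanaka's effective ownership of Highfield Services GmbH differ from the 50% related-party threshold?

40.288

Chain via Pinebrook Realty LP → Larkspur Holdings Ltd (R2): 20% × 42% × 68% = 5.712% of Highfield Services GmbH.
Direct interest in Highfield Services GmbH: 4%.
Aggregating (R1): 5.712% + 4% = 9.712%.
9.712% falls short of the 50% threshold by 40.288 percentage points.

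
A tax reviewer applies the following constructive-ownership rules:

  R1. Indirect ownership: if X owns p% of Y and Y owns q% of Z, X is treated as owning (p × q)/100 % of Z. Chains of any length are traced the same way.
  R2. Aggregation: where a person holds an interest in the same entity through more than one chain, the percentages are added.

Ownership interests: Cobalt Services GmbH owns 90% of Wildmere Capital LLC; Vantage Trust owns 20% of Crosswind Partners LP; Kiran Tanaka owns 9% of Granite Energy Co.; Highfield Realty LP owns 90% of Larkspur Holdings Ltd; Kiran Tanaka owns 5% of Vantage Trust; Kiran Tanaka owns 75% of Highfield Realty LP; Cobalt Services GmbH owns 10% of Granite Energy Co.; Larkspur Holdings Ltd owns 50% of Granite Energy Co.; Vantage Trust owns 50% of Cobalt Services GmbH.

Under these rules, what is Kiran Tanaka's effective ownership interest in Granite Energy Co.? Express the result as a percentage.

Chain via Vantage Trust → Cobalt Services GmbH (R1): 5% × 50% × 10% = 0.25% of Granite Energy Co.
Chain via Highfield Realty LP → Larkspur Holdings Ltd (R1): 75% × 90% × 50% = 33.75% of Granite Energy Co.
Direct interest in Granite Energy Co: 9%.
Aggregating (R2): 0.25% + 33.75% + 9% = 43%.

43%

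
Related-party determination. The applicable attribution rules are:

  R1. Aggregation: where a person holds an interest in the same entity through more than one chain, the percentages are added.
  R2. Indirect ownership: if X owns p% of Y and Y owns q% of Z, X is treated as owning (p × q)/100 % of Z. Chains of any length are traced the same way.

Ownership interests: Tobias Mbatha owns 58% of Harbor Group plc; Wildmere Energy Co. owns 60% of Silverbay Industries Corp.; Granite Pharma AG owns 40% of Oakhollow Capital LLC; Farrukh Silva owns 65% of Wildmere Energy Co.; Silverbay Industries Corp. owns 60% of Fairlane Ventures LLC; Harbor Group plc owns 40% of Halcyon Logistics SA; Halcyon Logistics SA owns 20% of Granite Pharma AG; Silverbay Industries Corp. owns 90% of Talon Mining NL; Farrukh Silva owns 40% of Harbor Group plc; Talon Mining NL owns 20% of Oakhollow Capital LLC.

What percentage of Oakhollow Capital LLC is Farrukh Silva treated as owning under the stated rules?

8.3%

Chain via Harbor Group plc → Halcyon Logistics SA → Granite Pharma AG (R2): 40% × 40% × 20% × 40% = 1.28% of Oakhollow Capital LLC.
Chain via Wildmere Energy Co. → Silverbay Industries Corp. → Talon Mining NL (R2): 65% × 60% × 90% × 20% = 7.02% of Oakhollow Capital LLC.
Aggregating (R1): 1.28% + 7.02% = 8.3%.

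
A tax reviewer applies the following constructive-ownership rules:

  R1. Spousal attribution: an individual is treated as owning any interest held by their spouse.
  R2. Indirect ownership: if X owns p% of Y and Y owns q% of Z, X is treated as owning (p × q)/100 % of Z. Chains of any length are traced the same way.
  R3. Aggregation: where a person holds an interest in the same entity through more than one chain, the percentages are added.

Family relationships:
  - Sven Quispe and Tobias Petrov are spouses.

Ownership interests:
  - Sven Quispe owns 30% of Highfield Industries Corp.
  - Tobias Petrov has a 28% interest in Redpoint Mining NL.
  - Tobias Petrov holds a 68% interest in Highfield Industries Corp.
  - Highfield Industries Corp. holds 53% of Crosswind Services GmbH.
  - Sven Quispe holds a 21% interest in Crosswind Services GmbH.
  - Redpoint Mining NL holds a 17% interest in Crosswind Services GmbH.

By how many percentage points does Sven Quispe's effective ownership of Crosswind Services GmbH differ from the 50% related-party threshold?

By spousal attribution (R1), Sven Quispe is treated as also owning Tobias Petrov's interest in Highfield Industries Corp, giving 30% + 68% = 98%.
By spousal attribution (R1), Sven Quispe is treated as owning Tobias Petrov's 28% interest in Redpoint Mining NL.
Chain via Highfield Industries Corp. (R2): 98% × 53% = 51.94% of Crosswind Services GmbH.
Direct interest in Crosswind Services GmbH: 21%.
Chain via Redpoint Mining NL (R2): 28% × 17% = 4.76% of Crosswind Services GmbH.
Aggregating (R3): 51.94% + 21% + 4.76% = 77.7%.
77.7% exceeds the 50% threshold by 27.7 percentage points.

27.7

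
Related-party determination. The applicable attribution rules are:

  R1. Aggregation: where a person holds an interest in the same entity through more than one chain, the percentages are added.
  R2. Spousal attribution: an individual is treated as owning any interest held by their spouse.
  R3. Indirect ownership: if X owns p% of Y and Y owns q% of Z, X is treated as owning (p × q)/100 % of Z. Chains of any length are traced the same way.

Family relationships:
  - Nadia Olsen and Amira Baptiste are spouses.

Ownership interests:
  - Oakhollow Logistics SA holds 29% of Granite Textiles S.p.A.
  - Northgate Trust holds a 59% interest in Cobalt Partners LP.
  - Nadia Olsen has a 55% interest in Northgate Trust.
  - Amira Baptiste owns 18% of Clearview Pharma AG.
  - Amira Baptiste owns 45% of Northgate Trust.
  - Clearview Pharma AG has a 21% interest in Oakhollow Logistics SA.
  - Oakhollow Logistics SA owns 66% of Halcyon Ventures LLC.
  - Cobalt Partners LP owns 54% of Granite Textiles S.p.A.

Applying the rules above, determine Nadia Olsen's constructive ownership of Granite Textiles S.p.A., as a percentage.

32.9562%

By spousal attribution (R2), Nadia Olsen is treated as also owning Amira Baptiste's interest in Northgate Trust, giving 55% + 45% = 100%.
By spousal attribution (R2), Nadia Olsen is treated as owning Amira Baptiste's 18% interest in Clearview Pharma AG.
Chain via Northgate Trust → Cobalt Partners LP (R3): 100% × 59% × 54% = 31.86% of Granite Textiles S.p.A.
Chain via Clearview Pharma AG → Oakhollow Logistics SA (R3): 18% × 21% × 29% = 1.0962% of Granite Textiles S.p.A.
Aggregating (R1): 31.86% + 1.0962% = 32.9562%.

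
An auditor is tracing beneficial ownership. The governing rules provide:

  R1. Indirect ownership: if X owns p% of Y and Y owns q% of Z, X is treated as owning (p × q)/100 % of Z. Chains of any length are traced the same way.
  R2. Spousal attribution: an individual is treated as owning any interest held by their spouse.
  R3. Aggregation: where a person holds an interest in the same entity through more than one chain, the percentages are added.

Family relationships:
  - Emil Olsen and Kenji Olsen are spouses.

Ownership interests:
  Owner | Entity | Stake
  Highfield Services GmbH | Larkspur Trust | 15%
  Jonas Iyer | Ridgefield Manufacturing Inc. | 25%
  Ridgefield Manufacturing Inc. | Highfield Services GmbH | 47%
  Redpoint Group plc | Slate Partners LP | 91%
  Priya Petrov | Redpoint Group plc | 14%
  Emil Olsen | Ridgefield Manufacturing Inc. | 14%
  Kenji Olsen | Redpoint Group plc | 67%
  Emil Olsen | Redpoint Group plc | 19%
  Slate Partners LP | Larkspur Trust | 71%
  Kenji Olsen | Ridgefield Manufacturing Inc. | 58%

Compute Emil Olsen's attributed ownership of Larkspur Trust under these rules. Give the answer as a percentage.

By spousal attribution (R2), Emil Olsen is treated as also owning Kenji Olsen's interest in Redpoint Group plc, giving 19% + 67% = 86%.
By spousal attribution (R2), Emil Olsen is treated as also owning Kenji Olsen's interest in Ridgefield Manufacturing Inc, giving 14% + 58% = 72%.
Chain via Redpoint Group plc → Slate Partners LP (R1): 86% × 91% × 71% = 55.5646% of Larkspur Trust.
Chain via Ridgefield Manufacturing Inc. → Highfield Services GmbH (R1): 72% × 47% × 15% = 5.076% of Larkspur Trust.
Aggregating (R3): 55.5646% + 5.076% = 60.6406%.

60.6406%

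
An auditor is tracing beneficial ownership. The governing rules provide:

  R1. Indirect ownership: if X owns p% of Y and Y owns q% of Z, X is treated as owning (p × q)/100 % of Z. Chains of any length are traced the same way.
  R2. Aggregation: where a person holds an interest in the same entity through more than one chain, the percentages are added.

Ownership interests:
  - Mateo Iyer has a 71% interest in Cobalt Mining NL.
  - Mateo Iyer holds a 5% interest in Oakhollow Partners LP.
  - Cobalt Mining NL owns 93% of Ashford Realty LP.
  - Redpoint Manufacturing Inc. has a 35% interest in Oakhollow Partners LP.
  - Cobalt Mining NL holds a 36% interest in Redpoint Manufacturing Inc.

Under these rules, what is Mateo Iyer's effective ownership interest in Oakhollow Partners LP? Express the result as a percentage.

Chain via Cobalt Mining NL → Redpoint Manufacturing Inc. (R1): 71% × 36% × 35% = 8.946% of Oakhollow Partners LP.
Direct interest in Oakhollow Partners LP: 5%.
Aggregating (R2): 8.946% + 5% = 13.946%.

13.946%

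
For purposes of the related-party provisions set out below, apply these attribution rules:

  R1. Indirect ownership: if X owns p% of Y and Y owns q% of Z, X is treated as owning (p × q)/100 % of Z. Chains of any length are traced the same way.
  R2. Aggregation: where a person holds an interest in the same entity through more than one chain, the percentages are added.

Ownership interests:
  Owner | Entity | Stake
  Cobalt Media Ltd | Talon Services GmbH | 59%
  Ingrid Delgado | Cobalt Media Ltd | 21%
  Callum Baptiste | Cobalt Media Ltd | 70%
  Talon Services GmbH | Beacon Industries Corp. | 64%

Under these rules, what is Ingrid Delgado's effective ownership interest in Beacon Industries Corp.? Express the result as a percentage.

7.9296%

Chain via Cobalt Media Ltd → Talon Services GmbH (R1): 21% × 59% × 64% = 7.9296% of Beacon Industries Corp.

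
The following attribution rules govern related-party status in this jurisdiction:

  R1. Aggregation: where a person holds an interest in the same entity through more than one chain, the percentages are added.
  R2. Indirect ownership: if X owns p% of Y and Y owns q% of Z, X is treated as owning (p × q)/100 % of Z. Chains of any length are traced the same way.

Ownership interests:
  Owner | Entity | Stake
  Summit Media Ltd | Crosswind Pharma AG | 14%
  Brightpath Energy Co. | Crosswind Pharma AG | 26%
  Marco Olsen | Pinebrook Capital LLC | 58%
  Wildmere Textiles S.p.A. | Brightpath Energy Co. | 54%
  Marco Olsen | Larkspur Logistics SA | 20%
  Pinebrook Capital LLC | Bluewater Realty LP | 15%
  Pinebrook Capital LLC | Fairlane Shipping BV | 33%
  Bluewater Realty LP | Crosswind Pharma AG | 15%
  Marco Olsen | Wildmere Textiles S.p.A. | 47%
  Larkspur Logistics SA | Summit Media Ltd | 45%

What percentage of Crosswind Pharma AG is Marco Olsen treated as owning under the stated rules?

Chain via Larkspur Logistics SA → Summit Media Ltd (R2): 20% × 45% × 14% = 1.26% of Crosswind Pharma AG.
Chain via Pinebrook Capital LLC → Bluewater Realty LP (R2): 58% × 15% × 15% = 1.305% of Crosswind Pharma AG.
Chain via Wildmere Textiles S.p.A. → Brightpath Energy Co. (R2): 47% × 54% × 26% = 6.5988% of Crosswind Pharma AG.
Aggregating (R1): 1.26% + 1.305% + 6.5988% = 9.1638%.

9.1638%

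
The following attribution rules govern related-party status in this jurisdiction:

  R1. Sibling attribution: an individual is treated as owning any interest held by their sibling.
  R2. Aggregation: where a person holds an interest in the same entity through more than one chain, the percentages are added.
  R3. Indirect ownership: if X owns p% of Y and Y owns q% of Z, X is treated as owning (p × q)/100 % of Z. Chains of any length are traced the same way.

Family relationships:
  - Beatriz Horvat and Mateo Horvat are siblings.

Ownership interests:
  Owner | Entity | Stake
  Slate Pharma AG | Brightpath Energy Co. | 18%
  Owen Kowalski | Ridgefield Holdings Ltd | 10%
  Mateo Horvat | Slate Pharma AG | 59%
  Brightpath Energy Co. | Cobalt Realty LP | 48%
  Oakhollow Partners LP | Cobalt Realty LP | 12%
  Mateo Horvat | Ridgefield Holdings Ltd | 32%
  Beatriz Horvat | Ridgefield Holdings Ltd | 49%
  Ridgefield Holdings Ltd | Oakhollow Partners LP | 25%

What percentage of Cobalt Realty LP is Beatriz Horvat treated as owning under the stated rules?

7.5276%

By sibling attribution (R1), Beatriz Horvat is treated as also owning Mateo Horvat's interest in Ridgefield Holdings Ltd, giving 49% + 32% = 81%.
By sibling attribution (R1), Beatriz Horvat is treated as owning Mateo Horvat's 59% interest in Slate Pharma AG.
Chain via Ridgefield Holdings Ltd → Oakhollow Partners LP (R3): 81% × 25% × 12% = 2.43% of Cobalt Realty LP.
Chain via Slate Pharma AG → Brightpath Energy Co. (R3): 59% × 18% × 48% = 5.0976% of Cobalt Realty LP.
Aggregating (R2): 2.43% + 5.0976% = 7.5276%.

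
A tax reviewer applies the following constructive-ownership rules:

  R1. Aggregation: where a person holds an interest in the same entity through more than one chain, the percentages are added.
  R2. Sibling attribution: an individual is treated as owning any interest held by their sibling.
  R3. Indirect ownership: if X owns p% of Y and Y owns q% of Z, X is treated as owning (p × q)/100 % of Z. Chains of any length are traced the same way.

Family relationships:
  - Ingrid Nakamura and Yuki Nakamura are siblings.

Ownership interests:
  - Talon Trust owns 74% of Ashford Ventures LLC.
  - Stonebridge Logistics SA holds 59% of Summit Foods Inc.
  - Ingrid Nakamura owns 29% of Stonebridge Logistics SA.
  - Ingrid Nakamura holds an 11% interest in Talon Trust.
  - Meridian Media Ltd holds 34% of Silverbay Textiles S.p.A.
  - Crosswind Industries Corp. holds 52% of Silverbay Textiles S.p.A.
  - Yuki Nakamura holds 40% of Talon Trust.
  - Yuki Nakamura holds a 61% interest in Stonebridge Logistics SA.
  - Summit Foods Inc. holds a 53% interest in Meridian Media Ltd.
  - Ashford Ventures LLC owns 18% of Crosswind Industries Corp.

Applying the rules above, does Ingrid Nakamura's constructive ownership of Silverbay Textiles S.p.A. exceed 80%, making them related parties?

By sibling attribution (R2), Ingrid Nakamura is treated as also owning Yuki Nakamura's interest in Talon Trust, giving 11% + 40% = 51%.
By sibling attribution (R2), Ingrid Nakamura is treated as also owning Yuki Nakamura's interest in Stonebridge Logistics SA, giving 29% + 61% = 90%.
Chain via Talon Trust → Ashford Ventures LLC → Crosswind Industries Corp. (R3): 51% × 74% × 18% × 52% = 3.532464% of Silverbay Textiles S.p.A.
Chain via Stonebridge Logistics SA → Summit Foods Inc. → Meridian Media Ltd (R3): 90% × 59% × 53% × 34% = 9.56862% of Silverbay Textiles S.p.A.
Aggregating (R1): 3.532464% + 9.56862% = 13.101084%.
13.101084% does not exceed the 80% threshold, so Ingrid is not a related party to Silverbay Textiles S.p.A.

No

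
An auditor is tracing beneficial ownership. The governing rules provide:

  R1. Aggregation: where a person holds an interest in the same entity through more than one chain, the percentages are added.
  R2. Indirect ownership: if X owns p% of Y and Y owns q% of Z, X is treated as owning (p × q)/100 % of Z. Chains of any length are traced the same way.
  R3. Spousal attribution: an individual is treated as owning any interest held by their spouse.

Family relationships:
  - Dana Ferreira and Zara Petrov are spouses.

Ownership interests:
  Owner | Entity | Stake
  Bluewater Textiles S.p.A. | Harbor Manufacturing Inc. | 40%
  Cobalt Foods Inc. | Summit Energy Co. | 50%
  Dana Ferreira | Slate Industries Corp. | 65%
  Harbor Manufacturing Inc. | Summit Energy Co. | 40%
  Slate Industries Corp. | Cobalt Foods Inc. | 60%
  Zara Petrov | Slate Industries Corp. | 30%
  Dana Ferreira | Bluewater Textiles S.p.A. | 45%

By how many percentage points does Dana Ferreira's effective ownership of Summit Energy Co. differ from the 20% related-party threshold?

15.7

By spousal attribution (R3), Dana Ferreira is treated as also owning Zara Petrov's interest in Slate Industries Corp, giving 65% + 30% = 95%.
Chain via Slate Industries Corp. → Cobalt Foods Inc. (R2): 95% × 60% × 50% = 28.5% of Summit Energy Co.
Chain via Bluewater Textiles S.p.A. → Harbor Manufacturing Inc. (R2): 45% × 40% × 40% = 7.2% of Summit Energy Co.
Aggregating (R1): 28.5% + 7.2% = 35.7%.
35.7% exceeds the 20% threshold by 15.7 percentage points.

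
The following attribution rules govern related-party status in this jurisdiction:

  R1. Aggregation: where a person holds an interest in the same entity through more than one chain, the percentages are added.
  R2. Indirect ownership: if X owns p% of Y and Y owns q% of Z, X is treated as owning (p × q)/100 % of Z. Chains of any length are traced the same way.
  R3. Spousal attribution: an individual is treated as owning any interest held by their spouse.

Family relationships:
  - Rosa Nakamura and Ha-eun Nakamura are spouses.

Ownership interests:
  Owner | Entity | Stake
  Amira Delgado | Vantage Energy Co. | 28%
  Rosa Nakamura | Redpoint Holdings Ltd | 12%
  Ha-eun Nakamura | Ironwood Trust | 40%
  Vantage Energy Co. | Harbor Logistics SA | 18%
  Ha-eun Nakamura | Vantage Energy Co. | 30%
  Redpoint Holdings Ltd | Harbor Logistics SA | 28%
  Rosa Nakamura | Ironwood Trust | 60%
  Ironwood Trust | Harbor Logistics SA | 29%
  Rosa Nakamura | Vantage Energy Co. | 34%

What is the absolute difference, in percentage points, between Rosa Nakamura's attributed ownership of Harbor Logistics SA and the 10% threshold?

By spousal attribution (R3), Rosa Nakamura is treated as also owning Ha-eun Nakamura's interest in Ironwood Trust, giving 60% + 40% = 100%.
By spousal attribution (R3), Rosa Nakamura is treated as also owning Ha-eun Nakamura's interest in Vantage Energy Co, giving 34% + 30% = 64%.
Chain via Ironwood Trust (R2): 100% × 29% = 29% of Harbor Logistics SA.
Chain via Vantage Energy Co. (R2): 64% × 18% = 11.52% of Harbor Logistics SA.
Chain via Redpoint Holdings Ltd (R2): 12% × 28% = 3.36% of Harbor Logistics SA.
Aggregating (R1): 29% + 11.52% + 3.36% = 43.88%.
43.88% exceeds the 10% threshold by 33.88 percentage points.

33.88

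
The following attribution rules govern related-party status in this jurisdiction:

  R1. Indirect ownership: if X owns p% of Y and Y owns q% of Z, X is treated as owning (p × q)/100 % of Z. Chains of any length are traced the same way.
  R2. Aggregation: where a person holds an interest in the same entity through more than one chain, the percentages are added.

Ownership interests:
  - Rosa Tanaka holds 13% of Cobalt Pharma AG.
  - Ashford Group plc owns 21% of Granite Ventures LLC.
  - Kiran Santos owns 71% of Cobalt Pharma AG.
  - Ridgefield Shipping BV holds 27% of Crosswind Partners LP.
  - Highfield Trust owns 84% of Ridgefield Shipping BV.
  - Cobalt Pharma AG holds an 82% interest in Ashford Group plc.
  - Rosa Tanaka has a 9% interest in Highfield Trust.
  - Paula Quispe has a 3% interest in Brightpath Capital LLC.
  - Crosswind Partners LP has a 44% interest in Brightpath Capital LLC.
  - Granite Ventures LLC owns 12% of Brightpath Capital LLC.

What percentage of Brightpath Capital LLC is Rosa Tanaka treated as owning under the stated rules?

1.16676%

Chain via Highfield Trust → Ridgefield Shipping BV → Crosswind Partners LP (R1): 9% × 84% × 27% × 44% = 0.898128% of Brightpath Capital LLC.
Chain via Cobalt Pharma AG → Ashford Group plc → Granite Ventures LLC (R1): 13% × 82% × 21% × 12% = 0.268632% of Brightpath Capital LLC.
Aggregating (R2): 0.898128% + 0.268632% = 1.16676%.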